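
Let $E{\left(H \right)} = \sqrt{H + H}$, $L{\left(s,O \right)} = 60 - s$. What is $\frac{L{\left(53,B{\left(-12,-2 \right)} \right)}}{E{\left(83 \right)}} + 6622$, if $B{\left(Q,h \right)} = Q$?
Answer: $6622 + \frac{7 \sqrt{166}}{166} \approx 6622.5$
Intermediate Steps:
$E{\left(H \right)} = \sqrt{2} \sqrt{H}$ ($E{\left(H \right)} = \sqrt{2 H} = \sqrt{2} \sqrt{H}$)
$\frac{L{\left(53,B{\left(-12,-2 \right)} \right)}}{E{\left(83 \right)}} + 6622 = \frac{60 - 53}{\sqrt{2} \sqrt{83}} + 6622 = \frac{60 - 53}{\sqrt{166}} + 6622 = 7 \frac{\sqrt{166}}{166} + 6622 = \frac{7 \sqrt{166}}{166} + 6622 = 6622 + \frac{7 \sqrt{166}}{166}$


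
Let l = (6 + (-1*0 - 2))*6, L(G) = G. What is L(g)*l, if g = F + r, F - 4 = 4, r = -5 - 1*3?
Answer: 0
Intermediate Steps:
r = -8 (r = -5 - 3 = -8)
F = 8 (F = 4 + 4 = 8)
g = 0 (g = 8 - 8 = 0)
l = 24 (l = (6 + (0 - 2))*6 = (6 - 2)*6 = 4*6 = 24)
L(g)*l = 0*24 = 0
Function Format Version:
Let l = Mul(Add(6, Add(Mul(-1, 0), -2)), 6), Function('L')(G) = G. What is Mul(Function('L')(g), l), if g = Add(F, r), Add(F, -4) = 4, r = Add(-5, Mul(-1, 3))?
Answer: 0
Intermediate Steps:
r = -8 (r = Add(-5, -3) = -8)
F = 8 (F = Add(4, 4) = 8)
g = 0 (g = Add(8, -8) = 0)
l = 24 (l = Mul(Add(6, Add(0, -2)), 6) = Mul(Add(6, -2), 6) = Mul(4, 6) = 24)
Mul(Function('L')(g), l) = Mul(0, 24) = 0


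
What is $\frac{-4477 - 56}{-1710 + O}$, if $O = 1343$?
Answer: $\frac{4533}{367} \approx 12.352$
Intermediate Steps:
$\frac{-4477 - 56}{-1710 + O} = \frac{-4477 - 56}{-1710 + 1343} = - \frac{4533}{-367} = \left(-4533\right) \left(- \frac{1}{367}\right) = \frac{4533}{367}$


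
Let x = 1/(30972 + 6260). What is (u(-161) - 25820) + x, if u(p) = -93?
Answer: -964792815/37232 ≈ -25913.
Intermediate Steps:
x = 1/37232 ≈ 2.6859e-5
(u(-161) - 25820) + x = (-93 - 25820) + 1/37232 = -25913 + 1/37232 = -964792815/37232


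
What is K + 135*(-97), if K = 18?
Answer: -13077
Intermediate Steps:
K + 135*(-97) = 18 + 135*(-97) = 18 - 13095 = -13077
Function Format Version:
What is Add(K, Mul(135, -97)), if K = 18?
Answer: -13077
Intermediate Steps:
Add(K, Mul(135, -97)) = Add(18, Mul(135, -97)) = Add(18, -13095) = -13077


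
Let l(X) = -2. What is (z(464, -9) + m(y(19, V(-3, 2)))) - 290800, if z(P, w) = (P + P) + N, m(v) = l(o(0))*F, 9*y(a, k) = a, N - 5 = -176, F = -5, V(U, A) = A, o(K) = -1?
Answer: -290033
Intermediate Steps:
N = -171 (N = 5 - 176 = -171)
y(a, k) = a/9
m(v) = 10 (m(v) = -2*(-5) = 10)
z(P, w) = -171 + 2*P (z(P, w) = (P + P) - 171 = 2*P - 171 = -171 + 2*P)
(z(464, -9) + m(y(19, V(-3, 2)))) - 290800 = ((-171 + 2*464) + 10) - 290800 = ((-171 + 928) + 10) - 290800 = (757 + 10) - 290800 = 767 - 290800 = -290033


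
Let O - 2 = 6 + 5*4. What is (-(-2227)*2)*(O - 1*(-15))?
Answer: 191522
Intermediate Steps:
O = 28 (O = 2 + (6 + 5*4) = 2 + (6 + 20) = 2 + 26 = 28)
(-(-2227)*2)*(O - 1*(-15)) = (-(-2227)*2)*(28 - 1*(-15)) = (-131*(-34))*(28 + 15) = 4454*43 = 191522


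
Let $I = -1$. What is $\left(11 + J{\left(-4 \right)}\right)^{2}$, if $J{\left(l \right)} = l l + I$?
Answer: $676$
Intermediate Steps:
$J{\left(l \right)} = -1 + l^{2}$ ($J{\left(l \right)} = l l - 1 = l^{2} - 1 = -1 + l^{2}$)
$\left(11 + J{\left(-4 \right)}\right)^{2} = \left(11 - \left(1 - \left(-4\right)^{2}\right)\right)^{2} = \left(11 + \left(-1 + 16\right)\right)^{2} = \left(11 + 15\right)^{2} = 26^{2} = 676$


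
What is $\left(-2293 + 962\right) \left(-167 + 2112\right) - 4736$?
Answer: $-2593531$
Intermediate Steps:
$\left(-2293 + 962\right) \left(-167 + 2112\right) - 4736 = \left(-1331\right) 1945 - 4736 = -2588795 - 4736 = -2593531$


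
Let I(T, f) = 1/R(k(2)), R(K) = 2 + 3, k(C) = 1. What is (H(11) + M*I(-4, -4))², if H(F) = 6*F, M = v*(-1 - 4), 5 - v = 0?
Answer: 3721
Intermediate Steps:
R(K) = 5
v = 5 (v = 5 - 1*0 = 5 + 0 = 5)
I(T, f) = ⅕ (I(T, f) = 1/5 = ⅕)
M = -25 (M = 5*(-1 - 4) = 5*(-5) = -25)
(H(11) + M*I(-4, -4))² = (6*11 - 25*⅕)² = (66 - 5)² = 61² = 3721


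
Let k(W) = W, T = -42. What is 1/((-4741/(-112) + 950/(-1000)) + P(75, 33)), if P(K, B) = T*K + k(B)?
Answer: -560/1722347 ≈ -0.00032514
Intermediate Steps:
P(K, B) = B - 42*K (P(K, B) = -42*K + B = B - 42*K)
1/((-4741/(-112) + 950/(-1000)) + P(75, 33)) = 1/((-4741/(-112) + 950/(-1000)) + (33 - 42*75)) = 1/((-4741*(-1/112) + 950*(-1/1000)) + (33 - 3150)) = 1/((4741/112 - 19/20) - 3117) = 1/(23173/560 - 3117) = 1/(-1722347/560) = -560/1722347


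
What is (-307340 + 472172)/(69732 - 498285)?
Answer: -3232/8403 ≈ -0.38462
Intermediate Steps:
(-307340 + 472172)/(69732 - 498285) = 164832/(-428553) = 164832*(-1/428553) = -3232/8403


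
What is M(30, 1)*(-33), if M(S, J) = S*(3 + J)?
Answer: -3960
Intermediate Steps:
M(30, 1)*(-33) = (30*(3 + 1))*(-33) = (30*4)*(-33) = 120*(-33) = -3960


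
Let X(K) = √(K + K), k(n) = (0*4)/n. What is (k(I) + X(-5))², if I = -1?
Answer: -10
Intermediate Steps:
k(n) = 0 (k(n) = 0/n = 0)
X(K) = √2*√K (X(K) = √(2*K) = √2*√K)
(k(I) + X(-5))² = (0 + √2*√(-5))² = (0 + √2*(I*√5))² = (0 + I*√10)² = (I*√10)² = -10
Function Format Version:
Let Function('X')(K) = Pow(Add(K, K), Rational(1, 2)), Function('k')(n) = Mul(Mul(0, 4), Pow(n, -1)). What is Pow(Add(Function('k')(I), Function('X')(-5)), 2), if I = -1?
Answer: -10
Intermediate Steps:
Function('k')(n) = 0 (Function('k')(n) = Mul(0, Pow(n, -1)) = 0)
Function('X')(K) = Mul(Pow(2, Rational(1, 2)), Pow(K, Rational(1, 2))) (Function('X')(K) = Pow(Mul(2, K), Rational(1, 2)) = Mul(Pow(2, Rational(1, 2)), Pow(K, Rational(1, 2))))
Pow(Add(Function('k')(I), Function('X')(-5)), 2) = Pow(Add(0, Mul(Pow(2, Rational(1, 2)), Pow(-5, Rational(1, 2)))), 2) = Pow(Add(0, Mul(Pow(2, Rational(1, 2)), Mul(I, Pow(5, Rational(1, 2))))), 2) = Pow(Add(0, Mul(I, Pow(10, Rational(1, 2)))), 2) = Pow(Mul(I, Pow(10, Rational(1, 2))), 2) = -10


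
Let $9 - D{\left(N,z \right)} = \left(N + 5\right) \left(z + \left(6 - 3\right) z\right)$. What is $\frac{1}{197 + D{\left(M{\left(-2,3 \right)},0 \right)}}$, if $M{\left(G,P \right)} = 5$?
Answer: $\frac{1}{206} \approx 0.0048544$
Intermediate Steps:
$D{\left(N,z \right)} = 9 - 4 z \left(5 + N\right)$ ($D{\left(N,z \right)} = 9 - \left(N + 5\right) \left(z + \left(6 - 3\right) z\right) = 9 - \left(5 + N\right) \left(z + 3 z\right) = 9 - \left(5 + N\right) 4 z = 9 - 4 z \left(5 + N\right)$)
$\frac{1}{197 + D{\left(M{\left(-2,3 \right)},0 \right)}} = \frac{1}{197 - \left(-9 + 20 \cdot 0\right)} = \frac{1}{197 + \left(9 + 0 + 0\right)} = \frac{1}{197 + 9} = \frac{1}{206}$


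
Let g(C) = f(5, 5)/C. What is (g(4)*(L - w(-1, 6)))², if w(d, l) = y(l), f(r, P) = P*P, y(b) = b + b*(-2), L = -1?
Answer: 15625/16 ≈ 976.56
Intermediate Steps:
y(b) = -b (y(b) = b - 2*b = -b)
f(r, P) = P²
w(d, l) = -l
g(C) = 25/C (g(C) = 5²/C = 25/C)
(g(4)*(L - w(-1, 6)))² = ((25/4)*(-1 - (-1)*6))² = ((25*(¼))*(-1 - 1*(-6)))² = (25*(-1 + 6)/4)² = ((25/4)*5)² = (125/4)² = 15625/16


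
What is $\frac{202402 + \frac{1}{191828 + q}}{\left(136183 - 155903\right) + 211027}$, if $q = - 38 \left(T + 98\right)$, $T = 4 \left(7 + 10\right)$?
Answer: $\frac{37549619041}{35491274640} \approx 1.058$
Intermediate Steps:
$T = 68$ ($T = 4 \cdot 17 = 68$)
$q = -6308$ ($q = - 38 \left(68 + 98\right) = \left(-38\right) 166 = -6308$)
$\frac{202402 + \frac{1}{191828 + q}}{\left(136183 - 155903\right) + 211027} = \frac{202402 + \frac{1}{191828 - 6308}}{\left(136183 - 155903\right) + 211027} = \frac{202402 + \frac{1}{185520}}{\left(136183 - 155903\right) + 211027} = \frac{202402 + \frac{1}{185520}}{-19720 + 211027} = \frac{37549619041}{185520 \cdot 191307} = \frac{37549619041}{185520} \cdot \frac{1}{191307} = \frac{37549619041}{35491274640}$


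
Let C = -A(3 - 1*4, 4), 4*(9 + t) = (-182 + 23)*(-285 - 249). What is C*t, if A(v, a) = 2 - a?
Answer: 42435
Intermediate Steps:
t = 42435/2 (t = -9 + ((-182 + 23)*(-285 - 249))/4 = -9 + (-159*(-534))/4 = -9 + (¼)*84906 = -9 + 42453/2 = 42435/2 ≈ 21218.)
C = 2 (C = -(2 - 1*4) = -(2 - 4) = -1*(-2) = 2)
C*t = 2*(42435/2) = 42435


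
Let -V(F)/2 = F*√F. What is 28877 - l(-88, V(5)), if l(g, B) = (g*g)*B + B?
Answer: 28877 + 77450*√5 ≈ 2.0206e+5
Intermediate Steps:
V(F) = -2*F^(3/2) (V(F) = -2*F*√F = -2*F^(3/2))
l(g, B) = B + B*g² (l(g, B) = g²*B + B = B*g² + B = B + B*g²)
28877 - l(-88, V(5)) = 28877 - (-10*√5)*(1 + (-88)²) = 28877 - (-10*√5)*(1 + 7744) = 28877 - (-10*√5)*7745 = 28877 - (-77450)*√5 = 28877 + 77450*√5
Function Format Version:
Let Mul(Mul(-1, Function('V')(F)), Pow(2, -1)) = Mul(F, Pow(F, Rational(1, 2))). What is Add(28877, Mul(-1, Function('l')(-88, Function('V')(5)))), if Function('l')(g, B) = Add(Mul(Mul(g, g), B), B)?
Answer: Add(28877, Mul(77450, Pow(5, Rational(1, 2)))) ≈ 2.0206e+5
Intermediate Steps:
Function('V')(F) = Mul(-2, Pow(F, Rational(3, 2))) (Function('V')(F) = Mul(-2, Mul(F, Pow(F, Rational(1, 2)))) = Mul(-2, Pow(F, Rational(3, 2))))
Function('l')(g, B) = Add(B, Mul(B, Pow(g, 2))) (Function('l')(g, B) = Add(Mul(Pow(g, 2), B), B) = Add(Mul(B, Pow(g, 2)), B) = Add(B, Mul(B, Pow(g, 2))))
Add(28877, Mul(-1, Function('l')(-88, Function('V')(5)))) = Add(28877, Mul(-1, Mul(Mul(-2, Pow(5, Rational(3, 2))), Add(1, Pow(-88, 2))))) = Add(28877, Mul(-1, Mul(Mul(-2, Mul(5, Pow(5, Rational(1, 2)))), Add(1, 7744)))) = Add(28877, Mul(-1, Mul(Mul(-10, Pow(5, Rational(1, 2))), 7745))) = Add(28877, Mul(-1, Mul(-77450, Pow(5, Rational(1, 2))))) = Add(28877, Mul(77450, Pow(5, Rational(1, 2))))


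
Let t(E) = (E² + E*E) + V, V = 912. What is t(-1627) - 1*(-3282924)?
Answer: 8578094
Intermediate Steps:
t(E) = 912 + 2*E² (t(E) = (E² + E*E) + 912 = (E² + E²) + 912 = 2*E² + 912 = 912 + 2*E²)
t(-1627) - 1*(-3282924) = (912 + 2*(-1627)²) - 1*(-3282924) = (912 + 2*2647129) + 3282924 = (912 + 5294258) + 3282924 = 5295170 + 3282924 = 8578094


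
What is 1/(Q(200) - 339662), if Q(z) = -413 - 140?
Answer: -1/340215 ≈ -2.9393e-6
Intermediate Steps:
Q(z) = -553
1/(Q(200) - 339662) = 1/(-553 - 339662) = 1/(-340215) = -1/340215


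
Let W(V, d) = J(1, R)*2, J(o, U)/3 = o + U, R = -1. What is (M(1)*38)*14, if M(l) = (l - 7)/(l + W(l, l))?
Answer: -3192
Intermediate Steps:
J(o, U) = 3*U + 3*o (J(o, U) = 3*(o + U) = 3*(U + o) = 3*U + 3*o)
W(V, d) = 0 (W(V, d) = (3*(-1) + 3*1)*2 = (-3 + 3)*2 = 0*2 = 0)
M(l) = (-7 + l)/l (M(l) = (l - 7)/(l + 0) = (-7 + l)/l)
(M(1)*38)*14 = (((-7 + 1)/1)*38)*14 = ((1*(-6))*38)*14 = -6*38*14 = -228*14 = -3192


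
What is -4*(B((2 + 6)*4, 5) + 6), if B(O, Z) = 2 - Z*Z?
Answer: 68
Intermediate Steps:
B(O, Z) = 2 - Z²
-4*(B((2 + 6)*4, 5) + 6) = -4*((2 - 1*5²) + 6) = -4*((2 - 1*25) + 6) = -4*((2 - 25) + 6) = -4*(-23 + 6) = -4*(-17) = 68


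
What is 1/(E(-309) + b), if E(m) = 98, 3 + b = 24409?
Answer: 1/24504 ≈ 4.0810e-5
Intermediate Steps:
b = 24406 (b = -3 + 24409 = 24406)
1/(E(-309) + b) = 1/(98 + 24406) = 1/24504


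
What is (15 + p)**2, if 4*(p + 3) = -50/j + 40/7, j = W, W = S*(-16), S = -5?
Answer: 8838729/50176 ≈ 176.15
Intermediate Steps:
W = 80 (W = -5*(-16) = 80)
j = 80
p = -387/224 (p = -3 + (-50/80 + 40/7)/4 = -3 + (-50*1/80 + 40*(1/7))/4 = -3 + (-5/8 + 40/7)/4 = -3 + (1/4)*(285/56) = -3 + 285/224 = -387/224 ≈ -1.7277)
(15 + p)**2 = (15 - 387/224)**2 = (2973/224)**2 = 8838729/50176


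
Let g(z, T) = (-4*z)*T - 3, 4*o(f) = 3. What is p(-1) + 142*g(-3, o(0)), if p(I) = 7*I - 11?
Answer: 834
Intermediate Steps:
o(f) = ¾ (o(f) = (¼)*3 = ¾)
p(I) = -11 + 7*I
g(z, T) = -3 - 4*T*z (g(z, T) = -4*T*z - 3 = -3 - 4*T*z)
p(-1) + 142*g(-3, o(0)) = (-11 + 7*(-1)) + 142*(-3 - 4*¾*(-3)) = (-11 - 7) + 142*(-3 + 9) = -18 + 142*6 = -18 + 852 = 834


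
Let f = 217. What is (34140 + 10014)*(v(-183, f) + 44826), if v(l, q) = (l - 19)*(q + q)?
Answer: -1891645668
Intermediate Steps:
v(l, q) = 2*q*(-19 + l) (v(l, q) = (-19 + l)*(2*q) = 2*q*(-19 + l))
(34140 + 10014)*(v(-183, f) + 44826) = (34140 + 10014)*(2*217*(-19 - 183) + 44826) = 44154*(2*217*(-202) + 44826) = 44154*(-87668 + 44826) = 44154*(-42842) = -1891645668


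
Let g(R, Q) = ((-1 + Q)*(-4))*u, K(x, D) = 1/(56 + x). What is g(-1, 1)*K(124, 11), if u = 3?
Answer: 0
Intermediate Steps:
g(R, Q) = 12 - 12*Q (g(R, Q) = ((-1 + Q)*(-4))*3 = (4 - 4*Q)*3 = 12 - 12*Q)
g(-1, 1)*K(124, 11) = (12 - 12*1)/(56 + 124) = (12 - 12)/180 = 0*(1/180) = 0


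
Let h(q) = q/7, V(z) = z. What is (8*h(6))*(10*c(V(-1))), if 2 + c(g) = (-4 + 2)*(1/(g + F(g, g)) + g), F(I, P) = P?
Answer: 480/7 ≈ 68.571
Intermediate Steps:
h(q) = q/7 (h(q) = q*(1/7) = q/7)
c(g) = -2 - 1/g - 2*g (c(g) = -2 + (-4 + 2)*(1/(g + g) + g) = -2 - 2*(1/(2*g) + g) = -2 - 2*(g + 1/(2*g)) = -2 + (-1/g - 2*g) = -2 - 1/g - 2*g)
(8*h(6))*(10*c(V(-1))) = (8*((1/7)*6))*(10*(-2 - 1/(-1) - 2*(-1))) = (8*(6/7))*(10*(-2 - 1*(-1) + 2)) = 48*(10*(-2 + 1 + 2))/7 = 48*(10*1)/7 = (48/7)*10 = 480/7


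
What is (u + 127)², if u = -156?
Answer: 841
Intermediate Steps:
(u + 127)² = (-156 + 127)² = (-29)² = 841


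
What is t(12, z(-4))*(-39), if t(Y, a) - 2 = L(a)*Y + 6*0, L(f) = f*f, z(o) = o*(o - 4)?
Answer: -479310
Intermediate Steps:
z(o) = o*(-4 + o)
L(f) = f²
t(Y, a) = 2 + Y*a² (t(Y, a) = 2 + (a²*Y + 6*0) = 2 + (Y*a² + 0) = 2 + Y*a²)
t(12, z(-4))*(-39) = (2 + 12*(-4*(-4 - 4))²)*(-39) = (2 + 12*(-4*(-8))²)*(-39) = (2 + 12*32²)*(-39) = (2 + 12*1024)*(-39) = (2 + 12288)*(-39) = 12290*(-39) = -479310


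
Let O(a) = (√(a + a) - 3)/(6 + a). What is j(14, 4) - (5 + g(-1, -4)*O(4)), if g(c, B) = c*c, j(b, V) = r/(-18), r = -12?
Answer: -121/30 - √2/5 ≈ -4.3162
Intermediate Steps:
j(b, V) = ⅔ (j(b, V) = -12/(-18) = -12*(-1/18) = ⅔)
g(c, B) = c²
O(a) = (-3 + √2*√a)/(6 + a) (O(a) = (√(2*a) - 3)/(6 + a) = (√2*√a - 3)/(6 + a) = (-3 + √2*√a)/(6 + a))
j(14, 4) - (5 + g(-1, -4)*O(4)) = ⅔ - (5 + (-1)²*((-3 + √2*√4)/(6 + 4))) = ⅔ - (5 + 1*((-3 + √2*2)/10)) = ⅔ - (5 + 1*((-3 + 2*√2)/10)) = ⅔ - (5 + 1*(-3/10 + √2/5)) = ⅔ - (5 + (-3/10 + √2/5)) = ⅔ - (47/10 + √2/5) = ⅔ + (-47/10 - √2/5) = -121/30 - √2/5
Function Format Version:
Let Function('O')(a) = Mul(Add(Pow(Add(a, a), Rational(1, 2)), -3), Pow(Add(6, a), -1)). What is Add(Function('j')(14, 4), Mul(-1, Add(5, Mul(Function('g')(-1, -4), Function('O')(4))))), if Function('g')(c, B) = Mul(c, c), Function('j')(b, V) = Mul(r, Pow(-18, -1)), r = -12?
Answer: Add(Rational(-121, 30), Mul(Rational(-1, 5), Pow(2, Rational(1, 2)))) ≈ -4.3162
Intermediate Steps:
Function('j')(b, V) = Rational(2, 3) (Function('j')(b, V) = Mul(-12, Pow(-18, -1)) = Mul(-12, Rational(-1, 18)) = Rational(2, 3))
Function('g')(c, B) = Pow(c, 2)
Function('O')(a) = Mul(Pow(Add(6, a), -1), Add(-3, Mul(Pow(2, Rational(1, 2)), Pow(a, Rational(1, 2))))) (Function('O')(a) = Mul(Add(Pow(Mul(2, a), Rational(1, 2)), -3), Pow(Add(6, a), -1)) = Mul(Add(Mul(Pow(2, Rational(1, 2)), Pow(a, Rational(1, 2))), -3), Pow(Add(6, a), -1)) = Mul(Add(-3, Mul(Pow(2, Rational(1, 2)), Pow(a, Rational(1, 2)))), Pow(Add(6, a), -1)) = Mul(Pow(Add(6, a), -1), Add(-3, Mul(Pow(2, Rational(1, 2)), Pow(a, Rational(1, 2))))))
Add(Function('j')(14, 4), Mul(-1, Add(5, Mul(Function('g')(-1, -4), Function('O')(4))))) = Add(Rational(2, 3), Mul(-1, Add(5, Mul(Pow(-1, 2), Mul(Pow(Add(6, 4), -1), Add(-3, Mul(Pow(2, Rational(1, 2)), Pow(4, Rational(1, 2))))))))) = Add(Rational(2, 3), Mul(-1, Add(5, Mul(1, Mul(Pow(10, -1), Add(-3, Mul(Pow(2, Rational(1, 2)), 2))))))) = Add(Rational(2, 3), Mul(-1, Add(5, Mul(1, Mul(Rational(1, 10), Add(-3, Mul(2, Pow(2, Rational(1, 2))))))))) = Add(Rational(2, 3), Mul(-1, Add(5, Mul(1, Add(Rational(-3, 10), Mul(Rational(1, 5), Pow(2, Rational(1, 2)))))))) = Add(Rational(2, 3), Mul(-1, Add(5, Add(Rational(-3, 10), Mul(Rational(1, 5), Pow(2, Rational(1, 2))))))) = Add(Rational(2, 3), Mul(-1, Add(Rational(47, 10), Mul(Rational(1, 5), Pow(2, Rational(1, 2)))))) = Add(Rational(2, 3), Add(Rational(-47, 10), Mul(Rational(-1, 5), Pow(2, Rational(1, 2))))) = Add(Rational(-121, 30), Mul(Rational(-1, 5), Pow(2, Rational(1, 2))))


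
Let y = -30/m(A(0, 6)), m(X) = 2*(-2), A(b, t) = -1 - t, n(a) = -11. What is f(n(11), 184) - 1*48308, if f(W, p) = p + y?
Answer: -96233/2 ≈ -48117.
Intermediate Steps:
m(X) = -4
y = 15/2 (y = -30/(-4) = -30*(-1/4) = 15/2 ≈ 7.5000)
f(W, p) = 15/2 + p (f(W, p) = p + 15/2 = 15/2 + p)
f(n(11), 184) - 1*48308 = (15/2 + 184) - 1*48308 = 383/2 - 48308 = -96233/2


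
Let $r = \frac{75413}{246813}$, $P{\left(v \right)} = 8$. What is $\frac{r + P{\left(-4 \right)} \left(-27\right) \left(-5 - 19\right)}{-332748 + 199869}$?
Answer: $- \frac{1279554005}{32796264627} \approx -0.039015$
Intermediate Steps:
$r = \frac{75413}{246813}$ ($r = 75413 \cdot \frac{1}{246813} = \frac{75413}{246813} \approx 0.30555$)
$\frac{r + P{\left(-4 \right)} \left(-27\right) \left(-5 - 19\right)}{-332748 + 199869} = \frac{\frac{75413}{246813} + 8 \left(-27\right) \left(-5 - 19\right)}{-332748 + 199869} = \frac{\frac{75413}{246813} - -5184}{-132879} = \left(\frac{75413}{246813} + 5184\right) \left(- \frac{1}{132879}\right) = \frac{1279554005}{246813} \left(- \frac{1}{132879}\right) = - \frac{1279554005}{32796264627}$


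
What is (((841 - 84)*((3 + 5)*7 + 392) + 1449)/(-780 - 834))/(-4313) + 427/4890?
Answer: 128830149/945560555 ≈ 0.13625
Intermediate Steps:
(((841 - 84)*((3 + 5)*7 + 392) + 1449)/(-780 - 834))/(-4313) + 427/4890 = ((757*(8*7 + 392) + 1449)/(-1614))*(-1/4313) + 427*(1/4890) = ((757*(56 + 392) + 1449)*(-1/1614))*(-1/4313) + 427/4890 = ((757*448 + 1449)*(-1/1614))*(-1/4313) + 427/4890 = ((339136 + 1449)*(-1/1614))*(-1/4313) + 427/4890 = (340585*(-1/1614))*(-1/4313) + 427/4890 = -340585/1614*(-1/4313) + 427/4890 = 340585/6961182 + 427/4890 = 128830149/945560555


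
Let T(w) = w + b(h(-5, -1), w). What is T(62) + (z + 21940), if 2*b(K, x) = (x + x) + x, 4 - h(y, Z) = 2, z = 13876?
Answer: 35971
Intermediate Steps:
h(y, Z) = 2 (h(y, Z) = 4 - 1*2 = 4 - 2 = 2)
b(K, x) = 3*x/2 (b(K, x) = ((x + x) + x)/2 = (2*x + x)/2 = (3*x)/2 = 3*x/2)
T(w) = 5*w/2 (T(w) = w + 3*w/2 = 5*w/2)
T(62) + (z + 21940) = (5/2)*62 + (13876 + 21940) = 155 + 35816 = 35971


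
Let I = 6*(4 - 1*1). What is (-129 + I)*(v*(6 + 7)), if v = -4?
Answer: 5772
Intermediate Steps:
I = 18 (I = 6*(4 - 1) = 6*3 = 18)
(-129 + I)*(v*(6 + 7)) = (-129 + 18)*(-4*(6 + 7)) = -(-444)*13 = -111*(-52) = 5772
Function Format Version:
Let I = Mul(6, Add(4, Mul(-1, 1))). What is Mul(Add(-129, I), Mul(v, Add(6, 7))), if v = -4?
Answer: 5772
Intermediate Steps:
I = 18 (I = Mul(6, Add(4, -1)) = Mul(6, 3) = 18)
Mul(Add(-129, I), Mul(v, Add(6, 7))) = Mul(Add(-129, 18), Mul(-4, Add(6, 7))) = Mul(-111, Mul(-4, 13)) = Mul(-111, -52) = 5772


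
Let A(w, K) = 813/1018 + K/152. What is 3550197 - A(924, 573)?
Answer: 274671288051/77368 ≈ 3.5502e+6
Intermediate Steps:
A(w, K) = 813/1018 + K/152 (A(w, K) = 813*(1/1018) + K*(1/152) = 813/1018 + K/152)
3550197 - A(924, 573) = 3550197 - (813/1018 + (1/152)*573) = 3550197 - (813/1018 + 573/152) = 3550197 - 1*353445/77368 = 3550197 - 353445/77368 = 274671288051/77368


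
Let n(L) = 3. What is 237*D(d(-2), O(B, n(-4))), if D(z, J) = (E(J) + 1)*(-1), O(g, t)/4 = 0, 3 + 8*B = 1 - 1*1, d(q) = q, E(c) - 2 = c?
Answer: -711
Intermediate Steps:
E(c) = 2 + c
B = -3/8 (B = -3/8 + (1 - 1*1)/8 = -3/8 + (1 - 1)/8 = -3/8 + (⅛)*0 = -3/8 + 0 = -3/8 ≈ -0.37500)
O(g, t) = 0 (O(g, t) = 4*0 = 0)
D(z, J) = -3 - J (D(z, J) = ((2 + J) + 1)*(-1) = (3 + J)*(-1) = -3 - J)
237*D(d(-2), O(B, n(-4))) = 237*(-3 - 1*0) = 237*(-3 + 0) = 237*(-3) = -711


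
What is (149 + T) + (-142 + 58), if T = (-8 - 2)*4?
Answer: 25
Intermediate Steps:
T = -40 (T = -10*4 = -40)
(149 + T) + (-142 + 58) = (149 - 40) + (-142 + 58) = 109 - 84 = 25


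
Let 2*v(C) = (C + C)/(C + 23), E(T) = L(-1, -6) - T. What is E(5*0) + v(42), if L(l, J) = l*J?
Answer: 432/65 ≈ 6.6462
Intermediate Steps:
L(l, J) = J*l
E(T) = 6 - T (E(T) = -6*(-1) - T = 6 - T)
v(C) = C/(23 + C) (v(C) = ((C + C)/(C + 23))/2 = ((2*C)/(23 + C))/2 = (2*C/(23 + C))/2 = C/(23 + C))
E(5*0) + v(42) = (6 - 5*0) + 42/(23 + 42) = (6 - 1*0) + 42/65 = (6 + 0) + 42*(1/65) = 6 + 42/65 = 432/65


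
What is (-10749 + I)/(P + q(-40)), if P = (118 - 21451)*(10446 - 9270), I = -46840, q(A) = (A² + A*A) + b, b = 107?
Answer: 57589/25084301 ≈ 0.0022958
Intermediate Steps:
q(A) = 107 + 2*A² (q(A) = (A² + A*A) + 107 = (A² + A²) + 107 = 2*A² + 107 = 107 + 2*A²)
P = -25087608 (P = -21333*1176 = -25087608)
(-10749 + I)/(P + q(-40)) = (-10749 - 46840)/(-25087608 + (107 + 2*(-40)²)) = -57589/(-25087608 + (107 + 2*1600)) = -57589/(-25087608 + (107 + 3200)) = -57589/(-25087608 + 3307) = -57589/(-25084301) = -57589*(-1/25084301) = 57589/25084301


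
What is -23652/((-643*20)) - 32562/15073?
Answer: -15560181/48459695 ≈ -0.32110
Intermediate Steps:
-23652/((-643*20)) - 32562/15073 = -23652/(-12860) - 32562*1/15073 = -23652*(-1/12860) - 32562/15073 = 5913/3215 - 32562/15073 = -15560181/48459695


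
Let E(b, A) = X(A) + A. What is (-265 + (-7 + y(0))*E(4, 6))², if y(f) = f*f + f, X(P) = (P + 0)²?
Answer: 312481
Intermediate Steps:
X(P) = P²
E(b, A) = A + A² (E(b, A) = A² + A = A + A²)
y(f) = f + f² (y(f) = f² + f = f + f²)
(-265 + (-7 + y(0))*E(4, 6))² = (-265 + (-7 + 0*(1 + 0))*(6*(1 + 6)))² = (-265 + (-7 + 0*1)*(6*7))² = (-265 + (-7 + 0)*42)² = (-265 - 7*42)² = (-265 - 294)² = (-559)² = 312481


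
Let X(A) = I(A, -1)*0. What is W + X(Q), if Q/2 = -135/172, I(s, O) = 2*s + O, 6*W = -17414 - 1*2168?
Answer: -9791/3 ≈ -3263.7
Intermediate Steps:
W = -9791/3 (W = (-17414 - 1*2168)/6 = (-17414 - 2168)/6 = (⅙)*(-19582) = -9791/3 ≈ -3263.7)
I(s, O) = O + 2*s
Q = -135/86 (Q = 2*(-135/172) = -135/86 ≈ -1.5698)
X(A) = 0 (X(A) = (-1 + 2*A)*0 = 0)
W + X(Q) = -9791/3 + 0 = -9791/3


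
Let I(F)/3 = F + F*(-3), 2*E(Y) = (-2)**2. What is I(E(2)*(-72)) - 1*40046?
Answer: -39182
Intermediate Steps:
E(Y) = 2 (E(Y) = (1/2)*(-2)**2 = (1/2)*4 = 2)
I(F) = -6*F (I(F) = 3*(F + F*(-3)) = 3*(F - 3*F) = 3*(-2*F) = -6*F)
I(E(2)*(-72)) - 1*40046 = -12*(-72) - 1*40046 = -6*(-144) - 40046 = 864 - 40046 = -39182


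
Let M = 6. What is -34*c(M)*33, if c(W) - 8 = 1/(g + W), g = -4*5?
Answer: -62271/7 ≈ -8895.9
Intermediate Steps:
g = -20
c(W) = 8 + 1/(-20 + W)
-34*c(M)*33 = -34*(-159 + 8*6)/(-20 + 6)*33 = -34*(-159 + 48)/(-14)*33 = -(-17)*(-111)/7*33 = -34*111/14*33 = -1887/7*33 = -62271/7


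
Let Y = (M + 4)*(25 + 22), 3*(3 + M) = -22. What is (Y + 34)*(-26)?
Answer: 20566/3 ≈ 6855.3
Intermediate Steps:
M = -31/3 (M = -3 + (⅓)*(-22) = -3 - 22/3 = -31/3 ≈ -10.333)
Y = -893/3 (Y = (-31/3 + 4)*(25 + 22) = -19/3*47 = -893/3 ≈ -297.67)
(Y + 34)*(-26) = (-893/3 + 34)*(-26) = -791/3*(-26) = 20566/3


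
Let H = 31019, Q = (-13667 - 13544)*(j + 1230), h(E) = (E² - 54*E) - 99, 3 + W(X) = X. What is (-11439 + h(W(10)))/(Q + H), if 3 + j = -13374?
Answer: -11867/330563036 ≈ -3.5899e-5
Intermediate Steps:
j = -13377 (j = -3 - 13374 = -13377)
W(X) = -3 + X
h(E) = -99 + E² - 54*E
Q = 330532017 (Q = (-13667 - 13544)*(-13377 + 1230) = -27211*(-12147) = 330532017)
(-11439 + h(W(10)))/(Q + H) = (-11439 + (-99 + (-3 + 10)² - 54*(-3 + 10)))/(330532017 + 31019) = (-11439 + (-99 + 7² - 54*7))/330563036 = (-11439 + (-99 + 49 - 378))*(1/330563036) = (-11439 - 428)*(1/330563036) = -11867*1/330563036 = -11867/330563036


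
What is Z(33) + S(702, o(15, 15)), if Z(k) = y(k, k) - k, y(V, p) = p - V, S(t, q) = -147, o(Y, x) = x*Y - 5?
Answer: -180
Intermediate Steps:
o(Y, x) = -5 + Y*x (o(Y, x) = Y*x - 5 = -5 + Y*x)
Z(k) = -k (Z(k) = (k - k) - k = 0 - k = -k)
Z(33) + S(702, o(15, 15)) = -1*33 - 147 = -33 - 147 = -180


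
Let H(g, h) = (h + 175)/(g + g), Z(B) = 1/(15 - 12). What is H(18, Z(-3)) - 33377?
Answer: -1802095/54 ≈ -33372.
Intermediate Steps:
Z(B) = ⅓ (Z(B) = 1/3 = ⅓)
H(g, h) = (175 + h)/(2*g) (H(g, h) = (175 + h)/((2*g)) = (175 + h)*(1/(2*g)) = (175 + h)/(2*g))
H(18, Z(-3)) - 33377 = (½)*(175 + ⅓)/18 - 33377 = (½)*(1/18)*(526/3) - 33377 = 263/54 - 33377 = -1802095/54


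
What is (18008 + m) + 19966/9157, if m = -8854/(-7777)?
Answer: 1282657865572/71213989 ≈ 18011.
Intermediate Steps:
m = 8854/7777 (m = -8854*(-1/7777) = 8854/7777 ≈ 1.1385)
(18008 + m) + 19966/9157 = (18008 + 8854/7777) + 19966/9157 = 140057070/7777 + 19966*(1/9157) = 140057070/7777 + 19966/9157 = 1282657865572/71213989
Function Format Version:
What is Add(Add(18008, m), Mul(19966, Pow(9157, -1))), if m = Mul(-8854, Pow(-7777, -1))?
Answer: Rational(1282657865572, 71213989) ≈ 18011.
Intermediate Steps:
m = Rational(8854, 7777) (m = Mul(-8854, Rational(-1, 7777)) = Rational(8854, 7777) ≈ 1.1385)
Add(Add(18008, m), Mul(19966, Pow(9157, -1))) = Add(Add(18008, Rational(8854, 7777)), Mul(19966, Pow(9157, -1))) = Add(Rational(140057070, 7777), Mul(19966, Rational(1, 9157))) = Add(Rational(140057070, 7777), Rational(19966, 9157)) = Rational(1282657865572, 71213989)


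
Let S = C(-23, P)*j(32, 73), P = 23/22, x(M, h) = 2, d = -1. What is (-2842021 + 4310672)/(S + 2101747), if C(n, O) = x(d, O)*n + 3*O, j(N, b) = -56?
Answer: 16155161/23145621 ≈ 0.69798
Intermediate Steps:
P = 23/22 (P = 23*(1/22) = 23/22 ≈ 1.0455)
C(n, O) = 2*n + 3*O
S = 26404/11 (S = (2*(-23) + 3*(23/22))*(-56) = (-46 + 69/22)*(-56) = -943/22*(-56) = 26404/11 ≈ 2400.4)
(-2842021 + 4310672)/(S + 2101747) = (-2842021 + 4310672)/(26404/11 + 2101747) = 1468651/(23145621/11) = 1468651*(11/23145621) = 16155161/23145621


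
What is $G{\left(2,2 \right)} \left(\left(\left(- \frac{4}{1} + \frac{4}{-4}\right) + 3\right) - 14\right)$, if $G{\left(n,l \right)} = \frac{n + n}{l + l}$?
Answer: $-16$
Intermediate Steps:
$G{\left(n,l \right)} = \frac{n}{l}$ ($G{\left(n,l \right)} = \frac{2 n}{2 l} = 2 n \frac{1}{2 l} = \frac{n}{l}$)
$G{\left(2,2 \right)} \left(\left(\left(- \frac{4}{1} + \frac{4}{-4}\right) + 3\right) - 14\right) = \frac{2}{2} \left(\left(\left(- \frac{4}{1} + \frac{4}{-4}\right) + 3\right) - 14\right) = 2 \cdot \frac{1}{2} \left(\left(\left(\left(-4\right) 1 + 4 \left(- \frac{1}{4}\right)\right) + 3\right) - 14\right) = 1 \left(\left(\left(-4 - 1\right) + 3\right) - 14\right) = 1 \left(\left(-5 + 3\right) - 14\right) = 1 \left(-2 - 14\right) = 1 \left(-16\right) = -16$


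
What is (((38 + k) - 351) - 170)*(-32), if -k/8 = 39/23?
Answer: 365472/23 ≈ 15890.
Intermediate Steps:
k = -312/23 ≈ -13.565
(((38 + k) - 351) - 170)*(-32) = (((38 - 312/23) - 351) - 170)*(-32) = ((562/23 - 351) - 170)*(-32) = (-7511/23 - 170)*(-32) = -11421/23*(-32) = 365472/23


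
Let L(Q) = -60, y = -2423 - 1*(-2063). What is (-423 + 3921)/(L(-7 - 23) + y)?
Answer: -583/70 ≈ -8.3286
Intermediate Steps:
y = -360 (y = -2423 + 2063 = -360)
(-423 + 3921)/(L(-7 - 23) + y) = (-423 + 3921)/(-60 - 360) = 3498/(-420) = 3498*(-1/420) = -583/70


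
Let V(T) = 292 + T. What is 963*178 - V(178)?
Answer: 170944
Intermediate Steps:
963*178 - V(178) = 963*178 - (292 + 178) = 171414 - 1*470 = 171414 - 470 = 170944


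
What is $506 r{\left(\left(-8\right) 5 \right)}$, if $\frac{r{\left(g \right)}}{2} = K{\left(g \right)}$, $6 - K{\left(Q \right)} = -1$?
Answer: $7084$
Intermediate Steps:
$K{\left(Q \right)} = 7$ ($K{\left(Q \right)} = 6 - -1 = 6 + 1 = 7$)
$r{\left(g \right)} = 14$ ($r{\left(g \right)} = 2 \cdot 7 = 14$)
$506 r{\left(\left(-8\right) 5 \right)} = 506 \cdot 14 = 7084$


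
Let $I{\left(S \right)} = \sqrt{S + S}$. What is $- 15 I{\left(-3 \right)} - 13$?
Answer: $-13 - 15 i \sqrt{6} \approx -13.0 - 36.742 i$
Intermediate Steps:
$I{\left(S \right)} = \sqrt{2} \sqrt{S}$ ($I{\left(S \right)} = \sqrt{2 S} = \sqrt{2} \sqrt{S}$)
$- 15 I{\left(-3 \right)} - 13 = - 15 \sqrt{2} \sqrt{-3} - 13 = - 15 \sqrt{2} i \sqrt{3} - 13 = - 15 i \sqrt{6} - 13 = -13 - 15 i \sqrt{6}$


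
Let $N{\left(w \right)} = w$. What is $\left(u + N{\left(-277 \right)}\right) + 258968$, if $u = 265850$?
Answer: $524541$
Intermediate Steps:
$\left(u + N{\left(-277 \right)}\right) + 258968 = \left(265850 - 277\right) + 258968 = 265573 + 258968 = 524541$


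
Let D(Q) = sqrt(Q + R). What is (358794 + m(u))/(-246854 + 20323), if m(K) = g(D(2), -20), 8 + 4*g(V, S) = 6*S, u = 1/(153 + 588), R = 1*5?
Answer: -358762/226531 ≈ -1.5837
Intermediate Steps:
R = 5
D(Q) = sqrt(5 + Q) (D(Q) = sqrt(Q + 5) = sqrt(5 + Q))
u = 1/741 ≈ 0.0013495
g(V, S) = -2 + 3*S/2 (g(V, S) = -2 + (6*S)/4 = -2 + 3*S/2)
m(K) = -32 (m(K) = -2 + (3/2)*(-20) = -2 - 30 = -32)
(358794 + m(u))/(-246854 + 20323) = (358794 - 32)/(-246854 + 20323) = 358762/(-226531) = 358762*(-1/226531) = -358762/226531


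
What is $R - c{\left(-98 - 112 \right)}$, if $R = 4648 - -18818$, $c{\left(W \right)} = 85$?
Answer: $23381$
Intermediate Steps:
$R = 23466$ ($R = 4648 + 18818 = 23466$)
$R - c{\left(-98 - 112 \right)} = 23466 - 85 = 23381$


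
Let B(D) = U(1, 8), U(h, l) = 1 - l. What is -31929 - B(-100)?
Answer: -31922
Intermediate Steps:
B(D) = -7 (B(D) = 1 - 1*8 = 1 - 8 = -7)
-31929 - B(-100) = -31929 - 1*(-7) = -31929 + 7 = -31922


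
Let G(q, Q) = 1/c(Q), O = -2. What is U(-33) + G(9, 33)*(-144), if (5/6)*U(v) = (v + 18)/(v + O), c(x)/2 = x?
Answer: -642/385 ≈ -1.6675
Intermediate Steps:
c(x) = 2*x
G(q, Q) = 1/(2*Q)
U(v) = 6*(18 + v)/(5*(-2 + v)) (U(v) = 6*((v + 18)/(v - 2))/5 = 6*((18 + v)/(-2 + v))/5 = 6*(18 + v)/(5*(-2 + v)))
U(-33) + G(9, 33)*(-144) = 6*(18 - 33)/(5*(-2 - 33)) + ((½)/33)*(-144) = (6/5)*(-15)/(-35) + ((½)*(1/33))*(-144) = (6/5)*(-1/35)*(-15) + (1/66)*(-144) = 18/35 - 24/11 = -642/385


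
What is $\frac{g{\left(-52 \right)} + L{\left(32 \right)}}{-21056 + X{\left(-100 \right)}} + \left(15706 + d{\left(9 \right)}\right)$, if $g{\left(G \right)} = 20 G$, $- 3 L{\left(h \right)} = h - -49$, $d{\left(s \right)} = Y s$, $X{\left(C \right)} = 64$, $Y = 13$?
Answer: $\frac{332157483}{20992} \approx 15823.0$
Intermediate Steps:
$d{\left(s \right)} = 13 s$
$L{\left(h \right)} = - \frac{49}{3} - \frac{h}{3}$ ($L{\left(h \right)} = - \frac{h - -49}{3} = - \frac{h + 49}{3} = - \frac{49 + h}{3} = - \frac{49}{3} - \frac{h}{3}$)
$\frac{g{\left(-52 \right)} + L{\left(32 \right)}}{-21056 + X{\left(-100 \right)}} + \left(15706 + d{\left(9 \right)}\right) = \frac{20 \left(-52\right) - 27}{-21056 + 64} + \left(15706 + 13 \cdot 9\right) = \frac{-1040 - 27}{-20992} + \left(15706 + 117\right) = \left(-1040 - 27\right) \left(- \frac{1}{20992}\right) + 15823 = \left(-1067\right) \left(- \frac{1}{20992}\right) + 15823 = \frac{1067}{20992} + 15823 = \frac{332157483}{20992}$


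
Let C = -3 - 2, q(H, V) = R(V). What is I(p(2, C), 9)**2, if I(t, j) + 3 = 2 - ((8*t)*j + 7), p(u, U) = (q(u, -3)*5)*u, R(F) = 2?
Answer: 2096704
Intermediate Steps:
q(H, V) = 2
C = -5
p(u, U) = 10*u (p(u, U) = (2*5)*u = 10*u)
I(t, j) = -8 - 8*j*t (I(t, j) = -3 + (2 - ((8*t)*j + 7)) = -3 + (2 - (8*j*t + 7)) = -3 + (2 - (7 + 8*j*t)) = -3 + (2 + (-7 - 8*j*t)) = -3 + (-5 - 8*j*t) = -8 - 8*j*t)
I(p(2, C), 9)**2 = (-8 - 8*9*10*2)**2 = (-8 - 8*9*20)**2 = (-8 - 1440)**2 = (-1448)**2 = 2096704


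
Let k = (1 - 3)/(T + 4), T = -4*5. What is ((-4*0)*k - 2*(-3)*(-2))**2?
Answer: 144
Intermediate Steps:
T = -20
k = 1/8 (k = (1 - 3)/(-20 + 4) = -2/(-16) = -2*(-1/16) = 1/8 ≈ 0.12500)
((-4*0)*k - 2*(-3)*(-2))**2 = (-4*0*(1/8) - 2*(-3)*(-2))**2 = (0*(1/8) + 6*(-2))**2 = (0 - 12)**2 = (-12)**2 = 144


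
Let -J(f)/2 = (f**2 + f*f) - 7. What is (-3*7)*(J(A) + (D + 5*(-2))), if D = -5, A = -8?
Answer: 5397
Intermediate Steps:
J(f) = 14 - 4*f**2 (J(f) = -2*((f**2 + f*f) - 7) = -2*((f**2 + f**2) - 7) = -2*(2*f**2 - 7) = -2*(-7 + 2*f**2) = 14 - 4*f**2)
(-3*7)*(J(A) + (D + 5*(-2))) = (-3*7)*((14 - 4*(-8)**2) + (-5 + 5*(-2))) = -21*((14 - 4*64) + (-5 - 10)) = -21*((14 - 256) - 15) = -21*(-242 - 15) = -21*(-257) = 5397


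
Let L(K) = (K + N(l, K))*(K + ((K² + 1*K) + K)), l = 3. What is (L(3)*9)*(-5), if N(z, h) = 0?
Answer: -2430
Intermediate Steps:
L(K) = K*(K² + 3*K) (L(K) = (K + 0)*(K + ((K² + 1*K) + K)) = K*(K + ((K² + K) + K)) = K*(K + ((K + K²) + K)) = K*(K + (K² + 2*K)) = K*(K² + 3*K))
(L(3)*9)*(-5) = ((3²*(3 + 3))*9)*(-5) = ((9*6)*9)*(-5) = (54*9)*(-5) = 486*(-5) = -2430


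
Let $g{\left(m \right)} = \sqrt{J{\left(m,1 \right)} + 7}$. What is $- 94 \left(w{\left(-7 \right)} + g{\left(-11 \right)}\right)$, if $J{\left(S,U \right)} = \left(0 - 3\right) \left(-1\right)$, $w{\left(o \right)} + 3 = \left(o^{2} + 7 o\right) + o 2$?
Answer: $1598 - 94 \sqrt{10} \approx 1300.7$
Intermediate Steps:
$w{\left(o \right)} = -3 + o^{2} + 9 o$ ($w{\left(o \right)} = -3 + \left(\left(o^{2} + 7 o\right) + o 2\right) = -3 + \left(\left(o^{2} + 7 o\right) + 2 o\right) = -3 + \left(o^{2} + 9 o\right) = -3 + o^{2} + 9 o$)
$J{\left(S,U \right)} = 3$ ($J{\left(S,U \right)} = \left(-3\right) \left(-1\right) = 3$)
$g{\left(m \right)} = \sqrt{10}$ ($g{\left(m \right)} = \sqrt{3 + 7} = \sqrt{10}$)
$- 94 \left(w{\left(-7 \right)} + g{\left(-11 \right)}\right) = - 94 \left(\left(-3 + \left(-7\right)^{2} + 9 \left(-7\right)\right) + \sqrt{10}\right) = - 94 \left(\left(-3 + 49 - 63\right) + \sqrt{10}\right) = - 94 \left(-17 + \sqrt{10}\right) = 1598 - 94 \sqrt{10}$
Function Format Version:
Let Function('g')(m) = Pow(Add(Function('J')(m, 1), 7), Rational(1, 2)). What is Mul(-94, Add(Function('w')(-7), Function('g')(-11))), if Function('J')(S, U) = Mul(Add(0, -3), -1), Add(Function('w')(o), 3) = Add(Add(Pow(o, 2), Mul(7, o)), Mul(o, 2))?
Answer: Add(1598, Mul(-94, Pow(10, Rational(1, 2)))) ≈ 1300.7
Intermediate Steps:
Function('w')(o) = Add(-3, Pow(o, 2), Mul(9, o)) (Function('w')(o) = Add(-3, Add(Add(Pow(o, 2), Mul(7, o)), Mul(o, 2))) = Add(-3, Add(Add(Pow(o, 2), Mul(7, o)), Mul(2, o))) = Add(-3, Add(Pow(o, 2), Mul(9, o))) = Add(-3, Pow(o, 2), Mul(9, o)))
Function('J')(S, U) = 3 (Function('J')(S, U) = Mul(-3, -1) = 3)
Function('g')(m) = Pow(10, Rational(1, 2)) (Function('g')(m) = Pow(Add(3, 7), Rational(1, 2)) = Pow(10, Rational(1, 2)))
Mul(-94, Add(Function('w')(-7), Function('g')(-11))) = Mul(-94, Add(Add(-3, Pow(-7, 2), Mul(9, -7)), Pow(10, Rational(1, 2)))) = Mul(-94, Add(Add(-3, 49, -63), Pow(10, Rational(1, 2)))) = Mul(-94, Add(-17, Pow(10, Rational(1, 2)))) = Add(1598, Mul(-94, Pow(10, Rational(1, 2))))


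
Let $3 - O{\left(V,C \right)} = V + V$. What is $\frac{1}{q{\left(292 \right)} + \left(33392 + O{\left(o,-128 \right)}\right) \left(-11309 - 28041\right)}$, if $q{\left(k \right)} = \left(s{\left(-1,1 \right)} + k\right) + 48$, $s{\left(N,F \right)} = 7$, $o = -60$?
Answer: $- \frac{1}{1318814903} \approx -7.5826 \cdot 10^{-10}$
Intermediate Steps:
$O{\left(V,C \right)} = 3 - 2 V$ ($O{\left(V,C \right)} = 3 - \left(V + V\right) = 3 - 2 V$)
$q{\left(k \right)} = 55 + k$ ($q{\left(k \right)} = \left(7 + k\right) + 48 = 55 + k$)
$\frac{1}{q{\left(292 \right)} + \left(33392 + O{\left(o,-128 \right)}\right) \left(-11309 - 28041\right)} = \frac{1}{\left(55 + 292\right) + \left(33392 + \left(3 - -120\right)\right) \left(-11309 - 28041\right)} = \frac{1}{347 + \left(33392 + \left(3 + 120\right)\right) \left(-39350\right)} = \frac{1}{347 + \left(33392 + 123\right) \left(-39350\right)} = \frac{1}{347 + 33515 \left(-39350\right)} = \frac{1}{347 - 1318815250} = \frac{1}{-1318814903} = - \frac{1}{1318814903}$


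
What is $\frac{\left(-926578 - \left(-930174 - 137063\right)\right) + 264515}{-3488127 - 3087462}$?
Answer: $- \frac{135058}{2191863} \approx -0.061618$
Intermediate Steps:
$\frac{\left(-926578 - \left(-930174 - 137063\right)\right) + 264515}{-3488127 - 3087462} = \frac{\left(-926578 - -1067237\right) + 264515}{-6575589} = \left(\left(-926578 + 1067237\right) + 264515\right) \left(- \frac{1}{6575589}\right) = \left(140659 + 264515\right) \left(- \frac{1}{6575589}\right) = 405174 \left(- \frac{1}{6575589}\right) = - \frac{135058}{2191863}$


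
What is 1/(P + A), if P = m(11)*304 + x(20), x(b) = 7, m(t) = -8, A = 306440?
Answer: 1/304015 ≈ 3.2893e-6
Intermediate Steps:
P = -2425 (P = -8*304 + 7 = -2432 + 7 = -2425)
1/(P + A) = 1/(-2425 + 306440) = 1/304015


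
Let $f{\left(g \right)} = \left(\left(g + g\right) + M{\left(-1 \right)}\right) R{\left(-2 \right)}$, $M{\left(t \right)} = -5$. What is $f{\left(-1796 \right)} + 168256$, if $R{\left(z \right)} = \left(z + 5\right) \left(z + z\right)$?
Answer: $211420$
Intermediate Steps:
$R{\left(z \right)} = 2 z \left(5 + z\right)$ ($R{\left(z \right)} = \left(5 + z\right) 2 z = 2 z \left(5 + z\right)$)
$f{\left(g \right)} = 60 - 24 g$ ($f{\left(g \right)} = \left(\left(g + g\right) - 5\right) 2 \left(-2\right) \left(5 - 2\right) = \left(2 g - 5\right) 2 \left(-2\right) 3 = \left(-5 + 2 g\right) \left(-12\right) = 60 - 24 g$)
$f{\left(-1796 \right)} + 168256 = \left(60 - -43104\right) + 168256 = \left(60 + 43104\right) + 168256 = 43164 + 168256 = 211420$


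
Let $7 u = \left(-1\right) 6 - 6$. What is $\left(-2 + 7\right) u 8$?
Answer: $- \frac{480}{7} \approx -68.571$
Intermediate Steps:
$u = - \frac{12}{7}$ ($u = \frac{\left(-1\right) 6 - 6}{7} = \frac{-6 - 6}{7} = \frac{1}{7} \left(-12\right) = - \frac{12}{7} \approx -1.7143$)
$\left(-2 + 7\right) u 8 = \left(-2 + 7\right) \left(- \frac{12}{7}\right) 8 = 5 \left(- \frac{12}{7}\right) 8 = \left(- \frac{60}{7}\right) 8 = - \frac{480}{7}$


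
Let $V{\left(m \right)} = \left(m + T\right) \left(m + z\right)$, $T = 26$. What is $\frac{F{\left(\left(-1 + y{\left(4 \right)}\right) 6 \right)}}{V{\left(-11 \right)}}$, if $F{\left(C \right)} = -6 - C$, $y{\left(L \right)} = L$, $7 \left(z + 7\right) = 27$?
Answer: $\frac{56}{495} \approx 0.11313$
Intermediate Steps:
$z = - \frac{22}{7}$ ($z = -7 + \frac{1}{7} \cdot 27 = -7 + \frac{27}{7} = - \frac{22}{7} \approx -3.1429$)
$V{\left(m \right)} = \left(26 + m\right) \left(- \frac{22}{7} + m\right)$ ($V{\left(m \right)} = \left(m + 26\right) \left(m - \frac{22}{7}\right) = \left(26 + m\right) \left(- \frac{22}{7} + m\right)$)
$\frac{F{\left(\left(-1 + y{\left(4 \right)}\right) 6 \right)}}{V{\left(-11 \right)}} = \frac{-6 - \left(-1 + 4\right) 6}{- \frac{572}{7} + \left(-11\right)^{2} + \frac{160}{7} \left(-11\right)} = \frac{-6 - 3 \cdot 6}{- \frac{572}{7} + 121 - \frac{1760}{7}} = \frac{-6 - 18}{- \frac{1485}{7}} = \left(-6 - 18\right) \left(- \frac{7}{1485}\right) = \left(-24\right) \left(- \frac{7}{1485}\right) = \frac{56}{495}$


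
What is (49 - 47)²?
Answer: 4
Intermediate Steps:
(49 - 47)² = 2² = 4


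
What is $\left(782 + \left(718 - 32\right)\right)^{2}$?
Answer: $2155024$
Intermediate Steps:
$\left(782 + \left(718 - 32\right)\right)^{2} = \left(782 + 686\right)^{2} = 1468^{2} = 2155024$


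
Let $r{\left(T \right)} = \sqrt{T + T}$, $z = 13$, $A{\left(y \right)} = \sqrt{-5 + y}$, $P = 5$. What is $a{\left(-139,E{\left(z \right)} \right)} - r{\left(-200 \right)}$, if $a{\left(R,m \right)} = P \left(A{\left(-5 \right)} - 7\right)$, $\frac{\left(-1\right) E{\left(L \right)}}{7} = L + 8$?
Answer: $-35 - 20 i + 5 i \sqrt{10} \approx -35.0 - 4.1886 i$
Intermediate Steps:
$r{\left(T \right)} = \sqrt{2} \sqrt{T}$ ($r{\left(T \right)} = \sqrt{2 T} = \sqrt{2} \sqrt{T}$)
$E{\left(L \right)} = -56 - 7 L$ ($E{\left(L \right)} = - 7 \left(L + 8\right) = - 7 \left(8 + L\right) = -56 - 7 L$)
$a{\left(R,m \right)} = -35 + 5 i \sqrt{10}$ ($a{\left(R,m \right)} = 5 \left(\sqrt{-5 - 5} - 7\right) = 5 \left(\sqrt{-10} - 7\right) = 5 \left(i \sqrt{10} - 7\right) = 5 \left(-7 + i \sqrt{10}\right) = -35 + 5 i \sqrt{10}$)
$a{\left(-139,E{\left(z \right)} \right)} - r{\left(-200 \right)} = \left(-35 + 5 i \sqrt{10}\right) - \sqrt{2} \sqrt{-200} = \left(-35 + 5 i \sqrt{10}\right) - \sqrt{2} \cdot 10 i \sqrt{2} = \left(-35 + 5 i \sqrt{10}\right) - 20 i = -35 - 20 i + 5 i \sqrt{10}$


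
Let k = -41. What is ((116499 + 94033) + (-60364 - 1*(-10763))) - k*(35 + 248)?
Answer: 172534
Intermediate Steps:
((116499 + 94033) + (-60364 - 1*(-10763))) - k*(35 + 248) = ((116499 + 94033) + (-60364 - 1*(-10763))) - (-41)*(35 + 248) = (210532 + (-60364 + 10763)) - (-41)*283 = (210532 - 49601) - 1*(-11603) = 160931 + 11603 = 172534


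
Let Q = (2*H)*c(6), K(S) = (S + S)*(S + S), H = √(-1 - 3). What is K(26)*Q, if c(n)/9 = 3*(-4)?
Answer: -1168128*I ≈ -1.1681e+6*I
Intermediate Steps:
c(n) = -108 (c(n) = 9*(3*(-4)) = 9*(-12) = -108)
H = 2*I (H = √(-4) = 2*I ≈ 2.0*I)
K(S) = 4*S² (K(S) = (2*S)*(2*S) = 4*S²)
Q = -432*I (Q = (2*(2*I))*(-108) = (4*I)*(-108) = -432*I ≈ -432.0*I)
K(26)*Q = (4*26²)*(-432*I) = (4*676)*(-432*I) = 2704*(-432*I) = -1168128*I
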